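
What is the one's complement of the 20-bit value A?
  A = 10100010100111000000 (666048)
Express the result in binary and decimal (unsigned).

Flip each bit (0->1, 1->0):
  10100010100111000000
  01011101011000111111

Answer: 01011101011000111111 (382527)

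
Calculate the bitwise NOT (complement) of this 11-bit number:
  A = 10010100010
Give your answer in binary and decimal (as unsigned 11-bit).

Flip each bit (0->1, 1->0):
  10010100010
  01101011101

Answer: 01101011101 (861)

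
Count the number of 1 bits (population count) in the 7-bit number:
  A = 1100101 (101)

1100101
1-bits at positions (from bit 0 = LSB): 0, 2, 5, 6
Count = 4

Answer: 4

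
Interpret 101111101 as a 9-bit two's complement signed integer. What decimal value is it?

MSB is 1, so the value is negative. Find the magnitude:
1. Invert bits:  010000010
2. Add 1:        010000011  = 131
3. Apply sign:   -131

Answer: -131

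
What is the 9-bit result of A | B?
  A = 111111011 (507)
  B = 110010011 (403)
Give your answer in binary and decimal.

Apply | to each column (1 where either bit is 1):
  111111011
| 110010011
-----------
  111111011

Answer: 111111011 (507)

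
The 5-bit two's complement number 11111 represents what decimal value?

MSB is 1, so the value is negative. Find the magnitude:
1. Invert bits:  00000
2. Add 1:        00001  = 1
3. Apply sign:   -1

Answer: -1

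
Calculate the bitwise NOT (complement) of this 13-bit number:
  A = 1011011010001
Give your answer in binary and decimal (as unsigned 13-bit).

Flip each bit (0->1, 1->0):
  1011011010001
  0100100101110

Answer: 0100100101110 (2350)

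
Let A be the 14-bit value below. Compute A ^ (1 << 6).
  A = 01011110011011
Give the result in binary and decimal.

Mask = 1 << 6 = 00000001000000
Bit 6 of A is 0; XOR with the mask flips it to 1.
  01011110011011
^ 00000001000000
----------------
  01011111011011

Answer: 01011111011011 (6107)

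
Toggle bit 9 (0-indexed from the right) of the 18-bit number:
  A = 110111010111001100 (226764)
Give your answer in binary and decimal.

Mask = 1 << 9 = 000000001000000000
Bit 9 of A is 0; XOR with the mask flips it to 1.
  110111010111001100
^ 000000001000000000
--------------------
  110111011111001100

Answer: 110111011111001100 (227276)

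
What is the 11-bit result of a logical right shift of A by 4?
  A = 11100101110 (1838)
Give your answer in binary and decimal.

Logical shift right by 4: drop the bottom 4 bit(s), prepend 4 zero(s) on the left.
  11100101110  ->  keep [1110010], discard [1110], prepend 0000
= 00001110010

Answer: 00001110010 (114)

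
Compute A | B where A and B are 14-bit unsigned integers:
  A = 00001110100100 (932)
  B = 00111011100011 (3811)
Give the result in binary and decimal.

Apply | to each column (1 where either bit is 1):
  00001110100100
| 00111011100011
----------------
  00111111100111

Answer: 00111111100111 (4071)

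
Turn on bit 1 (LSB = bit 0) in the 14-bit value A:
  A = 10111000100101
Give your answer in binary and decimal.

Mask = 1 << 1 = 00000000000010
Bit 1 of A is 0, so OR-ing with the mask flips it to 1.
  10111000100101
| 00000000000010
----------------
  10111000100111

Answer: 10111000100111 (11815)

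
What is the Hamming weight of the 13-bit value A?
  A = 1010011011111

1010011011111
1-bits at positions (from bit 0 = LSB): 0, 1, 2, 3, 4, 6, 7, 10, 12
Count = 9

Answer: 9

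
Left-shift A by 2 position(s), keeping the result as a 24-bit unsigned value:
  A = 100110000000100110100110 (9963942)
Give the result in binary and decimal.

Shift left by 2: drop the top 2 bit(s), append 2 zero(s) on the right.
  100110000000100110100110  ->  discard [10], keep [0110000000100110100110], append 00
= 011000000010011010011000

Answer: 011000000010011010011000 (6301336)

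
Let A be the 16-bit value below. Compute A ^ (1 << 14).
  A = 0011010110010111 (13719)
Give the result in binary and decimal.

Mask = 1 << 14 = 0100000000000000
Bit 14 of A is 0; XOR with the mask flips it to 1.
  0011010110010111
^ 0100000000000000
------------------
  0111010110010111

Answer: 0111010110010111 (30103)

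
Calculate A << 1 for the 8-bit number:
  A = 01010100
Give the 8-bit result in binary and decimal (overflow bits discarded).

Shift left by 1: drop the top 1 bit(s), append 1 zero(s) on the right.
  01010100  ->  discard [0], keep [1010100], append 0
= 10101000

Answer: 10101000 (168)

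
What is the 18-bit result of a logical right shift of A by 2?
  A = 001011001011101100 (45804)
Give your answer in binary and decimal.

Logical shift right by 2: drop the bottom 2 bit(s), prepend 2 zero(s) on the left.
  001011001011101100  ->  keep [0010110010111011], discard [00], prepend 00
= 000010110010111011

Answer: 000010110010111011 (11451)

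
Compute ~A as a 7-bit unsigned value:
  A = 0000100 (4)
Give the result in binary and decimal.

Flip each bit (0->1, 1->0):
  0000100
  1111011

Answer: 1111011 (123)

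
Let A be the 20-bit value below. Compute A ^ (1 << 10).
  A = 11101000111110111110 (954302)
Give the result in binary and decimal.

Mask = 1 << 10 = 00000000010000000000
Bit 10 of A is 1; XOR with the mask flips it to 0.
  11101000111110111110
^ 00000000010000000000
----------------------
  11101000101110111110

Answer: 11101000101110111110 (953278)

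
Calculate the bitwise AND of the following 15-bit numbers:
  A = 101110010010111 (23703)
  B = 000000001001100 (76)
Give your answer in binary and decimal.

Apply & to each column (1 only where both bits are 1):
  101110010010111
& 000000001001100
-----------------
  000000000000100

Answer: 000000000000100 (4)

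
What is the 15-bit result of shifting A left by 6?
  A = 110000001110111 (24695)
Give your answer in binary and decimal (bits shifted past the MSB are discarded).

Shift left by 6: drop the top 6 bit(s), append 6 zero(s) on the right.
  110000001110111  ->  discard [110000], keep [001110111], append 000000
= 001110111000000

Answer: 001110111000000 (7616)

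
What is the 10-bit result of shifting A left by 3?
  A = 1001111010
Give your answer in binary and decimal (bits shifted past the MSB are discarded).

Shift left by 3: drop the top 3 bit(s), append 3 zero(s) on the right.
  1001111010  ->  discard [100], keep [1111010], append 000
= 1111010000

Answer: 1111010000 (976)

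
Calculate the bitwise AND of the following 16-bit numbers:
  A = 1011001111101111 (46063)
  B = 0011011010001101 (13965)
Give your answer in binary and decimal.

Apply & to each column (1 only where both bits are 1):
  1011001111101111
& 0011011010001101
------------------
  0011001010001101

Answer: 0011001010001101 (12941)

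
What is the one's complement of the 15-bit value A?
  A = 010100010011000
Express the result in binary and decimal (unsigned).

Flip each bit (0->1, 1->0):
  010100010011000
  101011101100111

Answer: 101011101100111 (22375)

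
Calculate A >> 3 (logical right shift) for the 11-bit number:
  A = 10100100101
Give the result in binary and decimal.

Logical shift right by 3: drop the bottom 3 bit(s), prepend 3 zero(s) on the left.
  10100100101  ->  keep [10100100], discard [101], prepend 000
= 00010100100

Answer: 00010100100 (164)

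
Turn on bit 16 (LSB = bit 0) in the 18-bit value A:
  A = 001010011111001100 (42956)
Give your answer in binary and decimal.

Mask = 1 << 16 = 010000000000000000
Bit 16 of A is 0, so OR-ing with the mask flips it to 1.
  001010011111001100
| 010000000000000000
--------------------
  011010011111001100

Answer: 011010011111001100 (108492)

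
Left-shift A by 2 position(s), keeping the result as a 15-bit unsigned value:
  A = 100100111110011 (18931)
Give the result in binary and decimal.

Shift left by 2: drop the top 2 bit(s), append 2 zero(s) on the right.
  100100111110011  ->  discard [10], keep [0100111110011], append 00
= 010011111001100

Answer: 010011111001100 (10188)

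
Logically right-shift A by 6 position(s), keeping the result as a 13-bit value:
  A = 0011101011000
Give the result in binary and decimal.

Logical shift right by 6: drop the bottom 6 bit(s), prepend 6 zero(s) on the left.
  0011101011000  ->  keep [0011101], discard [011000], prepend 000000
= 0000000011101

Answer: 0000000011101 (29)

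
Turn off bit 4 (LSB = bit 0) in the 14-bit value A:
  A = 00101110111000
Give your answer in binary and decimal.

Mask = ~(1 << 4) = 11111111101111
Bit 4 of A is 1, so AND-ing with the mask clears it to 0.
  00101110111000
& 11111111101111
----------------
  00101110101000

Answer: 00101110101000 (2984)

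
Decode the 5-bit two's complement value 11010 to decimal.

MSB is 1, so the value is negative. Find the magnitude:
1. Invert bits:  00101
2. Add 1:        00110  = 6
3. Apply sign:   -6

Answer: -6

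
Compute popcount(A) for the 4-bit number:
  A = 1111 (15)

1111
1-bits at positions (from bit 0 = LSB): 0, 1, 2, 3
Count = 4

Answer: 4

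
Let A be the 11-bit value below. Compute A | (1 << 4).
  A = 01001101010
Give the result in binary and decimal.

Mask = 1 << 4 = 00000010000
Bit 4 of A is 0, so OR-ing with the mask flips it to 1.
  01001101010
| 00000010000
-------------
  01001111010

Answer: 01001111010 (634)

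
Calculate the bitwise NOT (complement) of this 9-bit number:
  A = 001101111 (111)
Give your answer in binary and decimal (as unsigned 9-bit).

Flip each bit (0->1, 1->0):
  001101111
  110010000

Answer: 110010000 (400)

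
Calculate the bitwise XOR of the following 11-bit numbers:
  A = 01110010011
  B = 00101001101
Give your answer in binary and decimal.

Apply ^ to each column (1 where bits differ):
  01110010011
^ 00101001101
-------------
  01011011110

Answer: 01011011110 (734)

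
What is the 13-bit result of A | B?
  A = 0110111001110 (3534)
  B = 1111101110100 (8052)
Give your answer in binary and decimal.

Apply | to each column (1 where either bit is 1):
  0110111001110
| 1111101110100
---------------
  1111111111110

Answer: 1111111111110 (8190)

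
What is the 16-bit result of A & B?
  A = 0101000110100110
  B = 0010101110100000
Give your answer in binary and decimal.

Apply & to each column (1 only where both bits are 1):
  0101000110100110
& 0010101110100000
------------------
  0000000110100000

Answer: 0000000110100000 (416)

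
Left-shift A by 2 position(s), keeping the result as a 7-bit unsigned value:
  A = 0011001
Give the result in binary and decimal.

Shift left by 2: drop the top 2 bit(s), append 2 zero(s) on the right.
  0011001  ->  discard [00], keep [11001], append 00
= 1100100

Answer: 1100100 (100)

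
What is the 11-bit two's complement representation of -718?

1. Binary of +718:  01011001110
2. Invert bits:     10100110001
3. Add 1:           10100110010

Answer: 10100110010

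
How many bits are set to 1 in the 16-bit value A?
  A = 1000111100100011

1000111100100011
1-bits at positions (from bit 0 = LSB): 0, 1, 5, 8, 9, 10, 11, 15
Count = 8

Answer: 8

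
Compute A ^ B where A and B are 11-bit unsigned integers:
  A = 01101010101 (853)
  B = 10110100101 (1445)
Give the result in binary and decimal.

Apply ^ to each column (1 where bits differ):
  01101010101
^ 10110100101
-------------
  11011110000

Answer: 11011110000 (1776)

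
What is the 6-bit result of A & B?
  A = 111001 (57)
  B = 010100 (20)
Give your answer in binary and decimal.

Apply & to each column (1 only where both bits are 1):
  111001
& 010100
--------
  010000

Answer: 010000 (16)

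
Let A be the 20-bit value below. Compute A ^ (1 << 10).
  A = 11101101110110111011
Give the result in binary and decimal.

Mask = 1 << 10 = 00000000010000000000
Bit 10 of A is 1; XOR with the mask flips it to 0.
  11101101110110111011
^ 00000000010000000000
----------------------
  11101101100110111011

Answer: 11101101100110111011 (973243)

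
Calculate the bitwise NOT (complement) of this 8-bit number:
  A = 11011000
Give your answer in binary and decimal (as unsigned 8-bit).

Flip each bit (0->1, 1->0):
  11011000
  00100111

Answer: 00100111 (39)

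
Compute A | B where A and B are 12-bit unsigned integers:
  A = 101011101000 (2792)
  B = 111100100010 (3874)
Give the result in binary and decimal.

Apply | to each column (1 where either bit is 1):
  101011101000
| 111100100010
--------------
  111111101010

Answer: 111111101010 (4074)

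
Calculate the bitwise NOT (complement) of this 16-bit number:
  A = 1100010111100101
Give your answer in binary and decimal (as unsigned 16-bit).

Flip each bit (0->1, 1->0):
  1100010111100101
  0011101000011010

Answer: 0011101000011010 (14874)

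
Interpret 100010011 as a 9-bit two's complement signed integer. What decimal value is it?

MSB is 1, so the value is negative. Find the magnitude:
1. Invert bits:  011101100
2. Add 1:        011101101  = 237
3. Apply sign:   -237

Answer: -237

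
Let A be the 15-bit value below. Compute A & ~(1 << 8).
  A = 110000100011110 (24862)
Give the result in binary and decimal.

Mask = ~(1 << 8) = 111111011111111
Bit 8 of A is 1, so AND-ing with the mask clears it to 0.
  110000100011110
& 111111011111111
-----------------
  110000000011110

Answer: 110000000011110 (24606)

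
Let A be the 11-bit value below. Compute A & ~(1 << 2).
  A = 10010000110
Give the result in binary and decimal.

Mask = ~(1 << 2) = 11111111011
Bit 2 of A is 1, so AND-ing with the mask clears it to 0.
  10010000110
& 11111111011
-------------
  10010000010

Answer: 10010000010 (1154)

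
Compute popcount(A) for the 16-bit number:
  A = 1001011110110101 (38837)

1001011110110101
1-bits at positions (from bit 0 = LSB): 0, 2, 4, 5, 7, 8, 9, 10, 12, 15
Count = 10

Answer: 10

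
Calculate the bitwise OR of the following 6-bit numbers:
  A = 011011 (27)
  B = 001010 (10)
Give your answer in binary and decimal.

Apply | to each column (1 where either bit is 1):
  011011
| 001010
--------
  011011

Answer: 011011 (27)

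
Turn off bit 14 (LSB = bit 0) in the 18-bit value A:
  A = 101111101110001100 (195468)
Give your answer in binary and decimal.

Mask = ~(1 << 14) = 111011111111111111
Bit 14 of A is 1, so AND-ing with the mask clears it to 0.
  101111101110001100
& 111011111111111111
--------------------
  101011101110001100

Answer: 101011101110001100 (179084)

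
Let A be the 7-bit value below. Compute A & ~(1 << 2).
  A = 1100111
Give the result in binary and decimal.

Mask = ~(1 << 2) = 1111011
Bit 2 of A is 1, so AND-ing with the mask clears it to 0.
  1100111
& 1111011
---------
  1100011

Answer: 1100011 (99)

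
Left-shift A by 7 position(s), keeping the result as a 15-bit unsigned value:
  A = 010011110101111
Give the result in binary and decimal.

Shift left by 7: drop the top 7 bit(s), append 7 zero(s) on the right.
  010011110101111  ->  discard [0100111], keep [10101111], append 0000000
= 101011110000000

Answer: 101011110000000 (22400)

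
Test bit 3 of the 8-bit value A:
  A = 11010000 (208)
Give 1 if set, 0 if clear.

Bit 3 is the 4th from the right.
  11010000
      ^
That bit is 0.

Answer: 0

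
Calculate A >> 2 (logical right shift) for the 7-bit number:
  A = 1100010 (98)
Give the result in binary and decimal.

Logical shift right by 2: drop the bottom 2 bit(s), prepend 2 zero(s) on the left.
  1100010  ->  keep [11000], discard [10], prepend 00
= 0011000

Answer: 0011000 (24)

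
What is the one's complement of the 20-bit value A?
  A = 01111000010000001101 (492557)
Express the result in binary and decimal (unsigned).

Flip each bit (0->1, 1->0):
  01111000010000001101
  10000111101111110010

Answer: 10000111101111110010 (556018)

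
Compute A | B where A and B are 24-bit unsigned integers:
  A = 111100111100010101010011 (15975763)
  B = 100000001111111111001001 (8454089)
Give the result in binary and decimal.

Apply | to each column (1 where either bit is 1):
  111100111100010101010011
| 100000001111111111001001
--------------------------
  111100111111111111011011

Answer: 111100111111111111011011 (15990747)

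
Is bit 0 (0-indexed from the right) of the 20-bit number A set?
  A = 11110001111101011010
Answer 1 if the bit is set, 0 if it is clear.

Bit 0 is the 1st from the right.
  11110001111101011010
                     ^
That bit is 0.

Answer: 0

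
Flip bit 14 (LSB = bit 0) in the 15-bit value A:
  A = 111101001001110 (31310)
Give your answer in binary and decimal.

Mask = 1 << 14 = 100000000000000
Bit 14 of A is 1; XOR with the mask flips it to 0.
  111101001001110
^ 100000000000000
-----------------
  011101001001110

Answer: 011101001001110 (14926)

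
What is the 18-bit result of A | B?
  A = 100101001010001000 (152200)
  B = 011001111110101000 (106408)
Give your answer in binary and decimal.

Apply | to each column (1 where either bit is 1):
  100101001010001000
| 011001111110101000
--------------------
  111101111110101000

Answer: 111101111110101000 (253864)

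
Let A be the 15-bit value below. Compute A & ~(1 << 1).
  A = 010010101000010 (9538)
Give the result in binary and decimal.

Mask = ~(1 << 1) = 111111111111101
Bit 1 of A is 1, so AND-ing with the mask clears it to 0.
  010010101000010
& 111111111111101
-----------------
  010010101000000

Answer: 010010101000000 (9536)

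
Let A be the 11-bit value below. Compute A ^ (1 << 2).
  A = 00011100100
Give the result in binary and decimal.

Mask = 1 << 2 = 00000000100
Bit 2 of A is 1; XOR with the mask flips it to 0.
  00011100100
^ 00000000100
-------------
  00011100000

Answer: 00011100000 (224)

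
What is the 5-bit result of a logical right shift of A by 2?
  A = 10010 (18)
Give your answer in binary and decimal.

Logical shift right by 2: drop the bottom 2 bit(s), prepend 2 zero(s) on the left.
  10010  ->  keep [100], discard [10], prepend 00
= 00100

Answer: 00100 (4)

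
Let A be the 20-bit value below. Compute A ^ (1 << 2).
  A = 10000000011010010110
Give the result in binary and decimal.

Mask = 1 << 2 = 00000000000000000100
Bit 2 of A is 1; XOR with the mask flips it to 0.
  10000000011010010110
^ 00000000000000000100
----------------------
  10000000011010010010

Answer: 10000000011010010010 (525970)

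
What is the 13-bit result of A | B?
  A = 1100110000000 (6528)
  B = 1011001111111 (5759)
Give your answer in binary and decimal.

Apply | to each column (1 where either bit is 1):
  1100110000000
| 1011001111111
---------------
  1111111111111

Answer: 1111111111111 (8191)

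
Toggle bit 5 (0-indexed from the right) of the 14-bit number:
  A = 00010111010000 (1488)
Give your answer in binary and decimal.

Mask = 1 << 5 = 00000000100000
Bit 5 of A is 0; XOR with the mask flips it to 1.
  00010111010000
^ 00000000100000
----------------
  00010111110000

Answer: 00010111110000 (1520)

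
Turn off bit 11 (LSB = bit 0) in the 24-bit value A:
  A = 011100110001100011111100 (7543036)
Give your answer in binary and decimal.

Mask = ~(1 << 11) = 111111111111011111111111
Bit 11 of A is 1, so AND-ing with the mask clears it to 0.
  011100110001100011111100
& 111111111111011111111111
--------------------------
  011100110001000011111100

Answer: 011100110001000011111100 (7540988)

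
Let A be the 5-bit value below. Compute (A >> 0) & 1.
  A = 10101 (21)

Bit 0 is the 1st from the right.
  10101
      ^
That bit is 1.

Answer: 1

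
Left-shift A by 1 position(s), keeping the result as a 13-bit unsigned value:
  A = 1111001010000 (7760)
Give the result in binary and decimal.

Shift left by 1: drop the top 1 bit(s), append 1 zero(s) on the right.
  1111001010000  ->  discard [1], keep [111001010000], append 0
= 1110010100000

Answer: 1110010100000 (7328)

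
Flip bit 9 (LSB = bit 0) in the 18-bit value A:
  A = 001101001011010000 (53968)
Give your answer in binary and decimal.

Mask = 1 << 9 = 000000001000000000
Bit 9 of A is 1; XOR with the mask flips it to 0.
  001101001011010000
^ 000000001000000000
--------------------
  001101000011010000

Answer: 001101000011010000 (53456)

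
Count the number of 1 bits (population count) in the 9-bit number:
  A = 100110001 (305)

100110001
1-bits at positions (from bit 0 = LSB): 0, 4, 5, 8
Count = 4

Answer: 4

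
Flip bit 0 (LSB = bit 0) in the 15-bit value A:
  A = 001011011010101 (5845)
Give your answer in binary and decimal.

Mask = 1 << 0 = 000000000000001
Bit 0 of A is 1; XOR with the mask flips it to 0.
  001011011010101
^ 000000000000001
-----------------
  001011011010100

Answer: 001011011010100 (5844)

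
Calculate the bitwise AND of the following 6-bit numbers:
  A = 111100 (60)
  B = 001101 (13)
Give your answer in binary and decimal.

Apply & to each column (1 only where both bits are 1):
  111100
& 001101
--------
  001100

Answer: 001100 (12)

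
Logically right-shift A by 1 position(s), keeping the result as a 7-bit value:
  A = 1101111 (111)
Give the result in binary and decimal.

Logical shift right by 1: drop the bottom 1 bit(s), prepend 1 zero(s) on the left.
  1101111  ->  keep [110111], discard [1], prepend 0
= 0110111

Answer: 0110111 (55)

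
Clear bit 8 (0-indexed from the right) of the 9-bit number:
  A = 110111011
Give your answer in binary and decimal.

Mask = ~(1 << 8) = 011111111
Bit 8 of A is 1, so AND-ing with the mask clears it to 0.
  110111011
& 011111111
-----------
  010111011

Answer: 010111011 (187)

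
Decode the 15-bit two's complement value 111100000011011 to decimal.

MSB is 1, so the value is negative. Find the magnitude:
1. Invert bits:  000011111100100
2. Add 1:        000011111100101  = 2021
3. Apply sign:   -2021

Answer: -2021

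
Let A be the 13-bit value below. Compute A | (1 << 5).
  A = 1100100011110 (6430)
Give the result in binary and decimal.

Mask = 1 << 5 = 0000000100000
Bit 5 of A is 0, so OR-ing with the mask flips it to 1.
  1100100011110
| 0000000100000
---------------
  1100100111110

Answer: 1100100111110 (6462)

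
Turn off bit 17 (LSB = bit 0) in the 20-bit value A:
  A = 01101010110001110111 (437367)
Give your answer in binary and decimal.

Mask = ~(1 << 17) = 11011111111111111111
Bit 17 of A is 1, so AND-ing with the mask clears it to 0.
  01101010110001110111
& 11011111111111111111
----------------------
  01001010110001110111

Answer: 01001010110001110111 (306295)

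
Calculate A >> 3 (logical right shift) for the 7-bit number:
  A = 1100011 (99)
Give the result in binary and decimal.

Logical shift right by 3: drop the bottom 3 bit(s), prepend 3 zero(s) on the left.
  1100011  ->  keep [1100], discard [011], prepend 000
= 0001100

Answer: 0001100 (12)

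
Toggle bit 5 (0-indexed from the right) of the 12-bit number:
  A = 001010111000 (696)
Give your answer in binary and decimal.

Mask = 1 << 5 = 000000100000
Bit 5 of A is 1; XOR with the mask flips it to 0.
  001010111000
^ 000000100000
--------------
  001010011000

Answer: 001010011000 (664)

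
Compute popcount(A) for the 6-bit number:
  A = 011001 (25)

011001
1-bits at positions (from bit 0 = LSB): 0, 3, 4
Count = 3

Answer: 3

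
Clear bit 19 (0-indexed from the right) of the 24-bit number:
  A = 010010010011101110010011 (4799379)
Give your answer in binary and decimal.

Mask = ~(1 << 19) = 111101111111111111111111
Bit 19 of A is 1, so AND-ing with the mask clears it to 0.
  010010010011101110010011
& 111101111111111111111111
--------------------------
  010000010011101110010011

Answer: 010000010011101110010011 (4275091)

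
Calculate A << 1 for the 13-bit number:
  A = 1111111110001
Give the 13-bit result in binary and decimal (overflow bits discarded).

Shift left by 1: drop the top 1 bit(s), append 1 zero(s) on the right.
  1111111110001  ->  discard [1], keep [111111110001], append 0
= 1111111100010

Answer: 1111111100010 (8162)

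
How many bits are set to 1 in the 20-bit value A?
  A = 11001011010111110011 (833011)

11001011010111110011
1-bits at positions (from bit 0 = LSB): 0, 1, 4, 5, 6, 7, 8, 10, 12, 13, 15, 18, 19
Count = 13

Answer: 13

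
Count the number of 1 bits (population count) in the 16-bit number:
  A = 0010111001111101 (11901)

0010111001111101
1-bits at positions (from bit 0 = LSB): 0, 2, 3, 4, 5, 6, 9, 10, 11, 13
Count = 10

Answer: 10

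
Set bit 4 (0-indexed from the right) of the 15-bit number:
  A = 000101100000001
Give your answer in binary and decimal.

Mask = 1 << 4 = 000000000010000
Bit 4 of A is 0, so OR-ing with the mask flips it to 1.
  000101100000001
| 000000000010000
-----------------
  000101100010001

Answer: 000101100010001 (2833)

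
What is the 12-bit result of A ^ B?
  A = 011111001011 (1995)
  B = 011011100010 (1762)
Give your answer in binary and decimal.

Apply ^ to each column (1 where bits differ):
  011111001011
^ 011011100010
--------------
  000100101001

Answer: 000100101001 (297)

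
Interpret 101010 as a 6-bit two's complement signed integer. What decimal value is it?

MSB is 1, so the value is negative. Find the magnitude:
1. Invert bits:  010101
2. Add 1:        010110  = 22
3. Apply sign:   -22

Answer: -22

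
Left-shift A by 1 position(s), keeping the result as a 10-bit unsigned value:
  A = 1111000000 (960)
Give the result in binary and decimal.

Shift left by 1: drop the top 1 bit(s), append 1 zero(s) on the right.
  1111000000  ->  discard [1], keep [111000000], append 0
= 1110000000

Answer: 1110000000 (896)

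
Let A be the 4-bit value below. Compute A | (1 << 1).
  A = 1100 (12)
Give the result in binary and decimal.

Mask = 1 << 1 = 0010
Bit 1 of A is 0, so OR-ing with the mask flips it to 1.
  1100
| 0010
------
  1110

Answer: 1110 (14)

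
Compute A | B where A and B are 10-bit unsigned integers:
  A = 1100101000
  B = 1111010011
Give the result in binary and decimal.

Apply | to each column (1 where either bit is 1):
  1100101000
| 1111010011
------------
  1111111011

Answer: 1111111011 (1019)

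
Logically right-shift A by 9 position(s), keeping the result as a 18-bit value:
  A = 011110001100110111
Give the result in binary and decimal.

Logical shift right by 9: drop the bottom 9 bit(s), prepend 9 zero(s) on the left.
  011110001100110111  ->  keep [011110001], discard [100110111], prepend 000000000
= 000000000011110001

Answer: 000000000011110001 (241)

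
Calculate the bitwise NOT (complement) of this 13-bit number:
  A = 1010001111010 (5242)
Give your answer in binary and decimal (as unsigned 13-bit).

Flip each bit (0->1, 1->0):
  1010001111010
  0101110000101

Answer: 0101110000101 (2949)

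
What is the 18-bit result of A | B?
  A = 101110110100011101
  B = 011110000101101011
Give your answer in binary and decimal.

Apply | to each column (1 where either bit is 1):
  101110110100011101
| 011110000101101011
--------------------
  111110110101111111

Answer: 111110110101111111 (257407)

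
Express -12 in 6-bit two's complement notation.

1. Binary of +12:  001100
2. Invert bits:     110011
3. Add 1:           110100

Answer: 110100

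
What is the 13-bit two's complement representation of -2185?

1. Binary of +2185:  0100010001001
2. Invert bits:     1011101110110
3. Add 1:           1011101110111

Answer: 1011101110111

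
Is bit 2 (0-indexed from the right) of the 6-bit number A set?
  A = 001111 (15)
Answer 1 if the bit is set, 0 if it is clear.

Bit 2 is the 3rd from the right.
  001111
     ^
That bit is 1.

Answer: 1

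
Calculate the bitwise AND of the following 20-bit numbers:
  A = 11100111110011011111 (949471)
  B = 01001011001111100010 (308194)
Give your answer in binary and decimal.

Apply & to each column (1 only where both bits are 1):
  11100111110011011111
& 01001011001111100010
----------------------
  01000011000011000010

Answer: 01000011000011000010 (274626)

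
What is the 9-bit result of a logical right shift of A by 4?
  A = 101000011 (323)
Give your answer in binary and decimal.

Logical shift right by 4: drop the bottom 4 bit(s), prepend 4 zero(s) on the left.
  101000011  ->  keep [10100], discard [0011], prepend 0000
= 000010100

Answer: 000010100 (20)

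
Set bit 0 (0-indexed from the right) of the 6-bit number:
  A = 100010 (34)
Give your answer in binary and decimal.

Mask = 1 << 0 = 000001
Bit 0 of A is 0, so OR-ing with the mask flips it to 1.
  100010
| 000001
--------
  100011

Answer: 100011 (35)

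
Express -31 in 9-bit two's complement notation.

1. Binary of +31:  000011111
2. Invert bits:     111100000
3. Add 1:           111100001

Answer: 111100001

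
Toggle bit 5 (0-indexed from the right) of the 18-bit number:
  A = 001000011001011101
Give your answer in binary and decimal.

Mask = 1 << 5 = 000000000000100000
Bit 5 of A is 0; XOR with the mask flips it to 1.
  001000011001011101
^ 000000000000100000
--------------------
  001000011001111101

Answer: 001000011001111101 (34429)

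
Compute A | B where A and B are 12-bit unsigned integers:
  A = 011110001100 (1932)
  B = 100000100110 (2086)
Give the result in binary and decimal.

Apply | to each column (1 where either bit is 1):
  011110001100
| 100000100110
--------------
  111110101110

Answer: 111110101110 (4014)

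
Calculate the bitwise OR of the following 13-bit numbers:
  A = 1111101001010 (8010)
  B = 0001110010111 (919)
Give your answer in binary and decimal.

Apply | to each column (1 where either bit is 1):
  1111101001010
| 0001110010111
---------------
  1111111011111

Answer: 1111111011111 (8159)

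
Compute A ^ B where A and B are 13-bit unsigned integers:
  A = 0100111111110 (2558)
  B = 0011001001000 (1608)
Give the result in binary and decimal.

Apply ^ to each column (1 where bits differ):
  0100111111110
^ 0011001001000
---------------
  0111110110110

Answer: 0111110110110 (4022)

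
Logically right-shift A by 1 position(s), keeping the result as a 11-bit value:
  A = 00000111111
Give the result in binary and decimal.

Logical shift right by 1: drop the bottom 1 bit(s), prepend 1 zero(s) on the left.
  00000111111  ->  keep [0000011111], discard [1], prepend 0
= 00000011111

Answer: 00000011111 (31)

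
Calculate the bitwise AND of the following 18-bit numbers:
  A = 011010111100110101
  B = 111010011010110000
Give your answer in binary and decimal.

Apply & to each column (1 only where both bits are 1):
  011010111100110101
& 111010011010110000
--------------------
  011010011000110000

Answer: 011010011000110000 (108080)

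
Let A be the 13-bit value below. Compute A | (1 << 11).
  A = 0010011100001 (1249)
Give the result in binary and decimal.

Mask = 1 << 11 = 0100000000000
Bit 11 of A is 0, so OR-ing with the mask flips it to 1.
  0010011100001
| 0100000000000
---------------
  0110011100001

Answer: 0110011100001 (3297)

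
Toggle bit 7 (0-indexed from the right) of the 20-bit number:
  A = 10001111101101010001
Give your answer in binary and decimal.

Mask = 1 << 7 = 00000000000010000000
Bit 7 of A is 0; XOR with the mask flips it to 1.
  10001111101101010001
^ 00000000000010000000
----------------------
  10001111101111010001

Answer: 10001111101111010001 (588753)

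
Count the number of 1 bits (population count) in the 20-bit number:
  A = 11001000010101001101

11001000010101001101
1-bits at positions (from bit 0 = LSB): 0, 2, 3, 6, 8, 10, 15, 18, 19
Count = 9

Answer: 9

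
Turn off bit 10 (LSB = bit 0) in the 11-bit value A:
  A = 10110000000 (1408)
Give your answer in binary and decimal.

Mask = ~(1 << 10) = 01111111111
Bit 10 of A is 1, so AND-ing with the mask clears it to 0.
  10110000000
& 01111111111
-------------
  00110000000

Answer: 00110000000 (384)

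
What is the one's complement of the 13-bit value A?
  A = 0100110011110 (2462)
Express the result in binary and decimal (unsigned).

Flip each bit (0->1, 1->0):
  0100110011110
  1011001100001

Answer: 1011001100001 (5729)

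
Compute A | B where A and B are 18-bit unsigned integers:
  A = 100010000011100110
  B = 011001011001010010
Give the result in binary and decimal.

Apply | to each column (1 where either bit is 1):
  100010000011100110
| 011001011001010010
--------------------
  111011011011110110

Answer: 111011011011110110 (243446)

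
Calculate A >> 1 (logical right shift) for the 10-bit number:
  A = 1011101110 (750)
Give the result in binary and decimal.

Logical shift right by 1: drop the bottom 1 bit(s), prepend 1 zero(s) on the left.
  1011101110  ->  keep [101110111], discard [0], prepend 0
= 0101110111

Answer: 0101110111 (375)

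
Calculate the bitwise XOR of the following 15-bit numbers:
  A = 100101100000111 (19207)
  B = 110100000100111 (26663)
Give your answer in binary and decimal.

Apply ^ to each column (1 where bits differ):
  100101100000111
^ 110100000100111
-----------------
  010001100100000

Answer: 010001100100000 (8992)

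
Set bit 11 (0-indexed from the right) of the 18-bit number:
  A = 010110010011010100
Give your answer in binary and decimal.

Mask = 1 << 11 = 000000100000000000
Bit 11 of A is 0, so OR-ing with the mask flips it to 1.
  010110010011010100
| 000000100000000000
--------------------
  010110110011010100

Answer: 010110110011010100 (93396)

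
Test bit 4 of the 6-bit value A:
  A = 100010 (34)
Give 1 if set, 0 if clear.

Bit 4 is the 5th from the right.
  100010
   ^
That bit is 0.

Answer: 0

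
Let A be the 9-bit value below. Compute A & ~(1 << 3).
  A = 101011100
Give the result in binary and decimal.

Mask = ~(1 << 3) = 111110111
Bit 3 of A is 1, so AND-ing with the mask clears it to 0.
  101011100
& 111110111
-----------
  101010100

Answer: 101010100 (340)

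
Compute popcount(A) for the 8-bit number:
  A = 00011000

00011000
1-bits at positions (from bit 0 = LSB): 3, 4
Count = 2

Answer: 2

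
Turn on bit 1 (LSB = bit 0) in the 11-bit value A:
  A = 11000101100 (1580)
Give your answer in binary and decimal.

Mask = 1 << 1 = 00000000010
Bit 1 of A is 0, so OR-ing with the mask flips it to 1.
  11000101100
| 00000000010
-------------
  11000101110

Answer: 11000101110 (1582)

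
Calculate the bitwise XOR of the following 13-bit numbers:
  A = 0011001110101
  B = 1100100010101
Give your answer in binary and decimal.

Apply ^ to each column (1 where bits differ):
  0011001110101
^ 1100100010101
---------------
  1111101100000

Answer: 1111101100000 (8032)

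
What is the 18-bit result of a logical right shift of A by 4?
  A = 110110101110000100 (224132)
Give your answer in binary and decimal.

Logical shift right by 4: drop the bottom 4 bit(s), prepend 4 zero(s) on the left.
  110110101110000100  ->  keep [11011010111000], discard [0100], prepend 0000
= 000011011010111000

Answer: 000011011010111000 (14008)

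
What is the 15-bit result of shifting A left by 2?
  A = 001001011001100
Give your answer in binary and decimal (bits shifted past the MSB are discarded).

Shift left by 2: drop the top 2 bit(s), append 2 zero(s) on the right.
  001001011001100  ->  discard [00], keep [1001011001100], append 00
= 100101100110000

Answer: 100101100110000 (19248)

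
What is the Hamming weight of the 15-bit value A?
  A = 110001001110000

110001001110000
1-bits at positions (from bit 0 = LSB): 4, 5, 6, 9, 13, 14
Count = 6

Answer: 6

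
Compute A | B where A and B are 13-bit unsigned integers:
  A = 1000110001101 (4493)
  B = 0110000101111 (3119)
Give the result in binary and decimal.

Apply | to each column (1 where either bit is 1):
  1000110001101
| 0110000101111
---------------
  1110110101111

Answer: 1110110101111 (7599)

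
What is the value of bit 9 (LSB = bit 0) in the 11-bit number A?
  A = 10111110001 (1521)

Bit 9 is the 10th from the right.
  10111110001
   ^
That bit is 0.

Answer: 0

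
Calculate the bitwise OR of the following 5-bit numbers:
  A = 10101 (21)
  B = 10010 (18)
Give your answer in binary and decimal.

Apply | to each column (1 where either bit is 1):
  10101
| 10010
-------
  10111

Answer: 10111 (23)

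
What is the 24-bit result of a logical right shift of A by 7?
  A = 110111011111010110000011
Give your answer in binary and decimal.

Logical shift right by 7: drop the bottom 7 bit(s), prepend 7 zero(s) on the left.
  110111011111010110000011  ->  keep [11011101111101011], discard [0000011], prepend 0000000
= 000000011011101111101011

Answer: 000000011011101111101011 (113643)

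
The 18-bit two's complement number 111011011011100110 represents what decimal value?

MSB is 1, so the value is negative. Find the magnitude:
1. Invert bits:  000100100100011001
2. Add 1:        000100100100011010  = 18714
3. Apply sign:   -18714

Answer: -18714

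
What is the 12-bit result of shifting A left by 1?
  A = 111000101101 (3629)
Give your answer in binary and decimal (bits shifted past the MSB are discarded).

Shift left by 1: drop the top 1 bit(s), append 1 zero(s) on the right.
  111000101101  ->  discard [1], keep [11000101101], append 0
= 110001011010

Answer: 110001011010 (3162)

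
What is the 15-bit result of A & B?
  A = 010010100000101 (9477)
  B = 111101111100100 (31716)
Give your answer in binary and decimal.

Apply & to each column (1 only where both bits are 1):
  010010100000101
& 111101111100100
-----------------
  010000100000100

Answer: 010000100000100 (8452)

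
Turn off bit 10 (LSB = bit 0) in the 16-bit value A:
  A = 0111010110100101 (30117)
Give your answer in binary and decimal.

Mask = ~(1 << 10) = 1111101111111111
Bit 10 of A is 1, so AND-ing with the mask clears it to 0.
  0111010110100101
& 1111101111111111
------------------
  0111000110100101

Answer: 0111000110100101 (29093)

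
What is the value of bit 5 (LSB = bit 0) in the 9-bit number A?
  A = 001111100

Bit 5 is the 6th from the right.
  001111100
     ^
That bit is 1.

Answer: 1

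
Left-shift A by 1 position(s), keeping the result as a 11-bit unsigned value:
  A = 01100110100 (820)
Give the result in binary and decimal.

Shift left by 1: drop the top 1 bit(s), append 1 zero(s) on the right.
  01100110100  ->  discard [0], keep [1100110100], append 0
= 11001101000

Answer: 11001101000 (1640)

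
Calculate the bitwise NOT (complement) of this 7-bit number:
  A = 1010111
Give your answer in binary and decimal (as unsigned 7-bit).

Flip each bit (0->1, 1->0):
  1010111
  0101000

Answer: 0101000 (40)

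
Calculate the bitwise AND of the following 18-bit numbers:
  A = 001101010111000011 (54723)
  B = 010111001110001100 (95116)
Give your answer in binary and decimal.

Apply & to each column (1 only where both bits are 1):
  001101010111000011
& 010111001110001100
--------------------
  000101000110000000

Answer: 000101000110000000 (20864)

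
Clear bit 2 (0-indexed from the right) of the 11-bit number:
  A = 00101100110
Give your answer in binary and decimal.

Mask = ~(1 << 2) = 11111111011
Bit 2 of A is 1, so AND-ing with the mask clears it to 0.
  00101100110
& 11111111011
-------------
  00101100010

Answer: 00101100010 (354)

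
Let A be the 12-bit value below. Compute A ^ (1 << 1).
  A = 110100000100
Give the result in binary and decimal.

Mask = 1 << 1 = 000000000010
Bit 1 of A is 0; XOR with the mask flips it to 1.
  110100000100
^ 000000000010
--------------
  110100000110

Answer: 110100000110 (3334)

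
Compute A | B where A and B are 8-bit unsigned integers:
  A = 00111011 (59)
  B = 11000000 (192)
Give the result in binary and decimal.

Apply | to each column (1 where either bit is 1):
  00111011
| 11000000
----------
  11111011

Answer: 11111011 (251)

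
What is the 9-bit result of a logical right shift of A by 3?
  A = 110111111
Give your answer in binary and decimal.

Logical shift right by 3: drop the bottom 3 bit(s), prepend 3 zero(s) on the left.
  110111111  ->  keep [110111], discard [111], prepend 000
= 000110111

Answer: 000110111 (55)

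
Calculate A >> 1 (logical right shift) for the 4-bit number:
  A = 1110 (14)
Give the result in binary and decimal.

Logical shift right by 1: drop the bottom 1 bit(s), prepend 1 zero(s) on the left.
  1110  ->  keep [111], discard [0], prepend 0
= 0111

Answer: 0111 (7)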